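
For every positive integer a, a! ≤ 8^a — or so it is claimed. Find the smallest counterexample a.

For a = 1, 2, 3, 4, …, 17, 18, 19 the conclusion holds.
a = 20: a! = 2432902008176640000 and 8^a = 1152921504606846976, so 2432902008176640000 > 1152921504606846976.
Thus a = 20 disproves the claim, and no smaller a works.

a = 20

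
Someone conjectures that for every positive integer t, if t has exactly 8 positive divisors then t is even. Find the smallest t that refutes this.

The first 12 eligible values, up to t = 104, all satisfy the conclusion.
t = 105: divisors of 105: 1, 3, 5, 7, 15, 21, 35, 105; 105 is odd.

t = 105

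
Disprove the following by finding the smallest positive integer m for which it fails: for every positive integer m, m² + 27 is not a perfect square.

A counterexample is any positive integer m such that m² + 27 is a perfect square; we check each in order.
For m = 1, 2 the conclusion holds.
m = 3: 3² + 27 = 36 = 6², a perfect square.
Hence m = 3 is a counterexample.

m = 3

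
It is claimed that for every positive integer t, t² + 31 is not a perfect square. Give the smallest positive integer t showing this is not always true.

t = 15

A counterexample is any positive integer t such that t² + 31 is a perfect square; we check each in order.
The first 14 eligible values, up to t = 14, all satisfy the conclusion.
t = 15: 15² + 31 = 256 = 16², a perfect square.
Hence t = 15 is a counterexample.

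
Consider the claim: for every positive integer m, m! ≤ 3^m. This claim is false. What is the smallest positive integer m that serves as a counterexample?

m = 7

We need the least positive integer m for which m! > 3^m.
m = 1: m! = 1 and 3^m = 3, so 1 ≤ 3.
m = 2: m! = 2 and 3^m = 9, so 2 ≤ 9.
m = 3: m! = 6 and 3^m = 27, so 6 ≤ 27.
m = 4: m! = 24 and 3^m = 81, so 24 ≤ 81.
m = 5: m! = 120 and 3^m = 243, so 120 ≤ 243.
m = 6: m! = 720 and 3^m = 729, so 720 ≤ 729.
m = 7: m! = 5040 and 3^m = 2187, so 5040 > 2187.
Thus m = 7 disproves the claim, and no smaller m works.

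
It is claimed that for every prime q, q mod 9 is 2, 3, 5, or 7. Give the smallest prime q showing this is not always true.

q = 13

We need the least prime q for which the claim fails.
q = 2: 2 mod 9 = 2.
q = 3: 3 mod 9 = 3.
q = 5: 5 mod 9 = 5.
q = 7: 7 mod 9 = 7.
q = 11: 11 mod 9 = 2.
q = 13: 13 mod 9 = 4 — not in {2, 3, 5, 7}.
Thus q = 13 disproves the claim, and no smaller q works.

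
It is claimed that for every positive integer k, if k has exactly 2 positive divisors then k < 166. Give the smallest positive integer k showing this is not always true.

k = 167

Check each positive integer k in order until k has exactly 2 positive divisors but the claim fails.
The first 38 eligible values, up to k = 163, all satisfy the conclusion.
k = 167: τ(167) = 2; 167 ≥ 166.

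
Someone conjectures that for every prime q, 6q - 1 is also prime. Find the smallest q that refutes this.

We need the least prime q for which 6q - 1 is not prime.
For q = 2, 3, 5, 7 the conclusion holds.
q = 11: 6q - 1 = 65 = 5 × 13, not prime.
Hence q = 11 is a counterexample.

q = 11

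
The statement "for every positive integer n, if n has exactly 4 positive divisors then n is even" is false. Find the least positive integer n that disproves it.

Check each positive integer n in order until n has exactly 4 positive divisors but n is odd.
For n = 6, 8, 10, 14 the conclusion holds.
n = 15: divisors of 15: 1, 3, 5, 15; 15 is odd.
Thus n = 15 disproves the claim, and no smaller n works.

n = 15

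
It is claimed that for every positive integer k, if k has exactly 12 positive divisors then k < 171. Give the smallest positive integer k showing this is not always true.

k = 198

We need the least positive integer k for which k has exactly 12 positive divisors but the claim fails.
The first 12 eligible values, up to k = 160, all satisfy the conclusion.
k = 198: τ(198) = 12; 198 ≥ 171.
Thus k = 198 disproves the claim, and no smaller k works.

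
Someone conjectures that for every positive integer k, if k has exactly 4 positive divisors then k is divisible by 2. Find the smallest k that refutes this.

Check each positive integer k in order until k has exactly 4 positive divisors but k is not divisible by 2.
k = 6: τ(6) = 4; 6 mod 2 = 0.
k = 8: τ(8) = 4; 8 mod 2 = 0.
k = 10: τ(10) = 4; 10 mod 2 = 0.
k = 14: τ(14) = 4; 14 mod 2 = 0.
k = 15: τ(15) = 4; 15 mod 2 = 1.
Thus k = 15 disproves the claim, and no smaller k works.

k = 15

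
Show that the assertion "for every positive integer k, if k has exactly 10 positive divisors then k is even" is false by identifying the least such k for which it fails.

A counterexample is any positive integer k such that k has exactly 10 positive divisors but k is odd; we check each in order.
The first 9 eligible values, up to k = 368, all satisfy the conclusion.
k = 405: divisors of 405: 10 divisors; 405 is odd.
Hence k = 405 is a counterexample.

k = 405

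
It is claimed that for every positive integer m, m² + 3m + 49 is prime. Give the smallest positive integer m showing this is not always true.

m = 1: m² + 3m + 49 = 53, prime.
m = 2: m² + 3m + 49 = 59, prime.
m = 3: m² + 3m + 49 = 67, prime.
m = 4: m² + 3m + 49 = 77 = 7 × 11, composite.

m = 4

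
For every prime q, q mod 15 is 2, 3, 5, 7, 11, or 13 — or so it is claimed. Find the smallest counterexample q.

q = 19

A counterexample is any prime q such that the claim fails; we check each in order.
For q = 2, 3, 5, 7, 11, 13, 17 the conclusion holds.
q = 19: 19 mod 15 = 4 — not in {2, 3, 5, 7, 11, 13}.
Thus q = 19 disproves the claim, and no smaller q works.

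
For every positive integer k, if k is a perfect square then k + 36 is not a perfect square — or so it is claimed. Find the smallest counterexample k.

For k = 1, 4, 9, 16, 25, 36, 49 the conclusion holds.
k = 64: 64 = 8² and 64 + 36 = 100 = 10².

k = 64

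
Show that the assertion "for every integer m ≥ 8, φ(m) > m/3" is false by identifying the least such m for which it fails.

m = 12

A counterexample is any integer m ≥ 8 such that the claim fails; we check each in order.
For m = 8, 9, 10, 11 the conclusion holds.
m = 12: φ(12) = 4 and 12/3 = 4, so φ(12) ≤ 12/3.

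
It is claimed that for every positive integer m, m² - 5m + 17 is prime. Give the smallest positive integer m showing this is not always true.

m = 13

Check each positive integer m in order until m² - 5m + 17 is not prime.
The first 12 eligible values, up to m = 12, all satisfy the conclusion.
m = 13: m² - 5m + 17 = 121 = 11 × 11, composite.
So m = 13 is the smallest counterexample.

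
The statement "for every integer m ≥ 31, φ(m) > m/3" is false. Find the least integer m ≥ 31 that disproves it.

m = 36

Check each integer m ≥ 31 in order until the claim fails.
The first 5 eligible values, up to m = 35, all satisfy the conclusion.
m = 36: φ(36) = 12 and 36/3 = 12, so φ(36) ≤ 36/3.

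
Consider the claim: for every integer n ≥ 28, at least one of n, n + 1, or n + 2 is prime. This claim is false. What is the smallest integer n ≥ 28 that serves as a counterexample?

Check each integer n ≥ 28 in order until n, n + 1, n + 2 are all composite.
n = 28: 29 is prime.
n = 29: 29 is prime.
n = 30: 31 is prime.
n = 31: 31 is prime.
n = 32: 32 = 2 × 16; 33 = 3 × 11; 34 = 2 × 17 — all composite.

n = 32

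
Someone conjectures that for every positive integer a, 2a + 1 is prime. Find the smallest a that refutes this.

Check each positive integer a in order until 2a + 1 is not prime.
a = 1: 2a + 1 = 3, prime.
a = 2: 2a + 1 = 5, prime.
a = 3: 2a + 1 = 7, prime.
a = 4: 2a + 1 = 9 = 3 × 3, composite.
So a = 4 is the smallest counterexample.

a = 4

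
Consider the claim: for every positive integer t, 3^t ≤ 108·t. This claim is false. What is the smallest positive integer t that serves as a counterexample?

t = 6

Check each positive integer t in order until 3^t > 108·t.
The first 5 eligible values, up to t = 5, all satisfy the conclusion.
t = 6: 3^t = 729 and 108·t = 648, so 729 > 648.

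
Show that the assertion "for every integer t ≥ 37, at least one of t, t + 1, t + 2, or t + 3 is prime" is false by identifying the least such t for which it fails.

t = 48

A counterexample is any integer t ≥ 37 such that t, t + 1, t + 2, t + 3 are all composite; we check each in order.
For t = 37, 38, 39, 40, …, 45, 46, 47 the conclusion holds.
t = 48: 48 = 2 × 24; 49 = 7 × 7; 50 = 2 × 25; 51 = 3 × 17 — all composite.
Thus t = 48 disproves the claim, and no smaller t works.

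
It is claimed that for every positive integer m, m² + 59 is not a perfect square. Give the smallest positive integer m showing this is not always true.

For m = 1, 2, 3, 4, …, 26, 27, 28 the conclusion holds.
m = 29: 29² + 59 = 900 = 30², a perfect square.

m = 29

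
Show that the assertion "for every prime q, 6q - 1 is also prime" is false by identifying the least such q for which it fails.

We need the least prime q for which 6q - 1 is not prime.
The first 4 eligible values, up to q = 7, all satisfy the conclusion.
q = 11: 6q - 1 = 65 = 5 × 13, not prime.
So q = 11 is the smallest counterexample.

q = 11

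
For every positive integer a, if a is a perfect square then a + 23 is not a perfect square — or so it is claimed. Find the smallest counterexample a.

Check each positive integer a in order until a is a perfect square but a + 23 is a perfect square.
For a = 1, 4, 9, 16, 25, 36, 49, 64, 81, 100 the conclusion holds.
a = 121: 121 = 11² and 121 + 23 = 144 = 12².
So a = 121 is the smallest counterexample.

a = 121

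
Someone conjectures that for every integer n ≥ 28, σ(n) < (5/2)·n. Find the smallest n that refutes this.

n = 36

Check each integer n ≥ 28 in order until the claim fails.
For n = 28, 29, 30, 31, 32, 33, 34, 35 the conclusion holds.
n = 36: σ(36) = 91; 91 ≥ 90.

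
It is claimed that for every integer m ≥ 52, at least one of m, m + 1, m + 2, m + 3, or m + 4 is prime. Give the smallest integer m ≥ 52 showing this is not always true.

For m = 52, 53 the conclusion holds.
m = 54: 54 = 2 × 27; 55 = 5 × 11; 56 = 2 × 28; 57 = 3 × 19; 58 = 2 × 29 — all composite.
So m = 54 is the smallest counterexample.

m = 54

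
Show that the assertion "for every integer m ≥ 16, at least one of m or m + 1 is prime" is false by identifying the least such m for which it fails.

We need the least integer m ≥ 16 for which m, m + 1 are both composite.
For m = 16, 17, 18, 19 the conclusion holds.
m = 20: 20 = 2 × 10; 21 = 3 × 7 — both composite.
Thus m = 20 disproves the claim, and no smaller m works.

m = 20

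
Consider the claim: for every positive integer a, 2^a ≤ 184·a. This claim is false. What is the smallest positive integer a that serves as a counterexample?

a = 11

We need the least positive integer a for which 2^a > 184·a.
The first 10 eligible values, up to a = 10, all satisfy the conclusion.
a = 11: 2^a = 2048 and 184·a = 2024, so 2048 > 2024.
Thus a = 11 disproves the claim, and no smaller a works.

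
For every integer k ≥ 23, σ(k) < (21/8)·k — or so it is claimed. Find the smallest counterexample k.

k = 60

Check each integer k ≥ 23 in order until the claim fails.
The first 37 eligible values, up to k = 59, all satisfy the conclusion.
k = 60: σ(60) = 168; 168 ≥ 315/2.
So k = 60 is the smallest counterexample.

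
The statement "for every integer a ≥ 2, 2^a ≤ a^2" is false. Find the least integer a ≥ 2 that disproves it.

A counterexample is any integer a ≥ 2 such that 2^a > a^2; we check each in order.
a = 2: 2^a = 4 and a^2 = 4, so 4 ≤ 4.
a = 3: 2^a = 8 and a^2 = 9, so 8 ≤ 9.
a = 4: 2^a = 16 and a^2 = 16, so 16 ≤ 16.
a = 5: 2^a = 32 and a^2 = 25, so 32 > 25.

a = 5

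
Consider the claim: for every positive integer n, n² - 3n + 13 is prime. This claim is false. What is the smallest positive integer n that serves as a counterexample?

A counterexample is any positive integer n such that n² - 3n + 13 is not prime; we check each in order.
For n = 1, 2, 3, 4, …, 9, 10, 11 the conclusion holds.
n = 12: n² - 3n + 13 = 121 = 11 × 11, composite.
Hence n = 12 is a counterexample.

n = 12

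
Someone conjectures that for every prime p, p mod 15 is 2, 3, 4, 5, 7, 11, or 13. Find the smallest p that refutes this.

p = 23

Check each prime p in order until the claim fails.
The first 8 eligible values, up to p = 19, all satisfy the conclusion.
p = 23: 23 mod 15 = 8 — not in {2, 3, 4, 5, 7, 11, 13}.
Hence p = 23 is a counterexample.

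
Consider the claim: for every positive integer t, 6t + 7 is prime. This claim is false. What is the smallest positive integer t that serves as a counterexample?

We need the least positive integer t for which 6t + 7 is not prime.
t = 1: 6t + 7 = 13, prime.
t = 2: 6t + 7 = 19, prime.
t = 3: 6t + 7 = 25 = 5 × 5, composite.
Thus t = 3 disproves the claim, and no smaller t works.

t = 3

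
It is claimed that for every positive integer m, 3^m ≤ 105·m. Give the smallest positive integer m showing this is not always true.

m = 1: 3^m = 3 and 105·m = 105, so 3 ≤ 105.
m = 2: 3^m = 9 and 105·m = 210, so 9 ≤ 210.
m = 3: 3^m = 27 and 105·m = 315, so 27 ≤ 315.
m = 4: 3^m = 81 and 105·m = 420, so 81 ≤ 420.
m = 5: 3^m = 243 and 105·m = 525, so 243 ≤ 525.
m = 6: 3^m = 729 and 105·m = 630, so 729 > 630.
Thus m = 6 disproves the claim, and no smaller m works.

m = 6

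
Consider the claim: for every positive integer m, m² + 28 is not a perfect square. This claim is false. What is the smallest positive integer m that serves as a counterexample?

We need the least positive integer m for which m² + 28 is a perfect square.
The first 5 eligible values, up to m = 5, all satisfy the conclusion.
m = 6: 6² + 28 = 64 = 8², a perfect square.

m = 6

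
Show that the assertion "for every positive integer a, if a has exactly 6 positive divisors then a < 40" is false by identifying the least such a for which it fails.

a = 44

For a = 12, 18, 20, 28, 32 the conclusion holds.
a = 44: τ(44) = 6; 44 ≥ 40.
Hence a = 44 is a counterexample.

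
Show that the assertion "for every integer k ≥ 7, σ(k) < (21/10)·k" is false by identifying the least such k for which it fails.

k = 7: σ(7) = 8; 8 < 147/10.
k = 8: σ(8) = 15; 15 < 84/5.
k = 9: σ(9) = 13; 13 < 189/10.
k = 10: σ(10) = 18; 18 < 21.
k = 11: σ(11) = 12; 12 < 231/10.
k = 12: σ(12) = 28; 28 ≥ 126/5.

k = 12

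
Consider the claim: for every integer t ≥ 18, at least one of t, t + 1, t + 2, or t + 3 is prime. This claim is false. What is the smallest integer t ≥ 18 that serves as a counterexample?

We need the least integer t ≥ 18 for which t, t + 1, t + 2, t + 3 are all composite.
For t = 18, 19, 20, 21, 22, 23 the conclusion holds.
t = 24: 24 = 2 × 12; 25 = 5 × 5; 26 = 2 × 13; 27 = 3 × 9 — all composite.

t = 24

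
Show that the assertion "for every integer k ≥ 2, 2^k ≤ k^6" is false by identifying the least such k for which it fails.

For k = 2, 3, 4, 5, …, 27, 28, 29 the conclusion holds.
k = 30: 2^k = 1073741824 and k^6 = 729000000, so 1073741824 > 729000000.
Hence k = 30 is a counterexample.

k = 30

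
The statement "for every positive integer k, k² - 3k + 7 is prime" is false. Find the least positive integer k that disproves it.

We need the least positive integer k for which k² - 3k + 7 is not prime.
k = 1: k² - 3k + 7 = 5, prime.
k = 2: k² - 3k + 7 = 5, prime.
k = 3: k² - 3k + 7 = 7, prime.
k = 4: k² - 3k + 7 = 11, prime.
k = 5: k² - 3k + 7 = 17, prime.
k = 6: k² - 3k + 7 = 25 = 5 × 5, composite.
Hence k = 6 is a counterexample.

k = 6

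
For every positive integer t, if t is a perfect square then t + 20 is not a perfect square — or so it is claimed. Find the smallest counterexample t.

We need the least positive integer t for which t is a perfect square but t + 20 is a perfect square.
t = 1: 1 + 20 = 21, not a perfect square.
t = 4: 4 + 20 = 24, not a perfect square.
t = 9: 9 + 20 = 29, not a perfect square.
t = 16: 16 = 4² and 16 + 20 = 36 = 6².
Thus t = 16 disproves the claim, and no smaller t works.

t = 16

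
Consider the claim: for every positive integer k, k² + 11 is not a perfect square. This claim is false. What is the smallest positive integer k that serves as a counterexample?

We need the least positive integer k for which k² + 11 is a perfect square.
The first 4 eligible values, up to k = 4, all satisfy the conclusion.
k = 5: 5² + 11 = 36 = 6², a perfect square.
Thus k = 5 disproves the claim, and no smaller k works.

k = 5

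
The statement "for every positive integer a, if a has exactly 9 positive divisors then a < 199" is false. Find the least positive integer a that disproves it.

We need the least positive integer a for which a has exactly 9 positive divisors but the claim fails.
For a = 36, 100, 196 the conclusion holds.
a = 225: τ(225) = 9; 225 ≥ 199.
Thus a = 225 disproves the claim, and no smaller a works.

a = 225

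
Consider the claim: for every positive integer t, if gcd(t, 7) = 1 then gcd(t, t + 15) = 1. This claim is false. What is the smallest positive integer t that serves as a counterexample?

A counterexample is any positive integer t such that gcd(t, 7) = 1 but gcd(t, t + 15) > 1; we check each in order.
For t = 1, 2 the conclusion holds.
t = 3: gcd(3, 18) = 3.

t = 3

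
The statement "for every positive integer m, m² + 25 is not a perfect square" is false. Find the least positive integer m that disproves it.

We need the least positive integer m for which m² + 25 is a perfect square.
For m = 1, 2, 3, 4, …, 9, 10, 11 the conclusion holds.
m = 12: 12² + 25 = 169 = 13², a perfect square.
So m = 12 is the smallest counterexample.

m = 12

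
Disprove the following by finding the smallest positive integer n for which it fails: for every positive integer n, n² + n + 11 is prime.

n = 10

We need the least positive integer n for which n² + n + 11 is not prime.
For n = 1, 2, 3, 4, 5, 6, 7, 8, 9 the conclusion holds.
n = 10: n² + n + 11 = 121 = 11 × 11, composite.
So n = 10 is the smallest counterexample.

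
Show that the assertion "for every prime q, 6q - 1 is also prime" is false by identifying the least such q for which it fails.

q = 11

q = 2: 6q - 1 = 11, prime.
q = 3: 6q - 1 = 17, prime.
q = 5: 6q - 1 = 29, prime.
q = 7: 6q - 1 = 41, prime.
q = 11: 6q - 1 = 65 = 5 × 13, not prime.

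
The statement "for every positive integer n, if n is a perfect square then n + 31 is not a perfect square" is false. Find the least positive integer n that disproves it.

n = 225

We need the least positive integer n for which n is a perfect square but n + 31 is a perfect square.
For n = 1, 4, 9, 16, …, 144, 169, 196 the conclusion holds.
n = 225: 225 = 15² and 225 + 31 = 256 = 16².
Hence n = 225 is a counterexample.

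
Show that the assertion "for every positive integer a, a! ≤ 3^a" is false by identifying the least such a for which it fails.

a = 7

a = 1: a! = 1 and 3^a = 3, so 1 ≤ 3.
a = 2: a! = 2 and 3^a = 9, so 2 ≤ 9.
a = 3: a! = 6 and 3^a = 27, so 6 ≤ 27.
a = 4: a! = 24 and 3^a = 81, so 24 ≤ 81.
a = 5: a! = 120 and 3^a = 243, so 120 ≤ 243.
a = 6: a! = 720 and 3^a = 729, so 720 ≤ 729.
a = 7: a! = 5040 and 3^a = 2187, so 5040 > 2187.
Hence a = 7 is a counterexample.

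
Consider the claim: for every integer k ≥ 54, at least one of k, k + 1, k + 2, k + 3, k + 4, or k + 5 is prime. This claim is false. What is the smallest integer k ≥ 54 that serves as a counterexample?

We need the least integer k ≥ 54 for which k, k + 1, k + 2, k + 3, k + 4, k + 5 are all composite.
The first 36 eligible values, up to k = 89, all satisfy the conclusion.
k = 90: 90 = 2 × 45; 91 = 7 × 13; 92 = 2 × 46; 93 = 3 × 31; 94 = 2 × 47; 95 = 5 × 19 — all composite.
Hence k = 90 is a counterexample.

k = 90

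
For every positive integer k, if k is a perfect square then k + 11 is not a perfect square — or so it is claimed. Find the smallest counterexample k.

k = 25

k = 1: 1 + 11 = 12, not a perfect square.
k = 4: 4 + 11 = 15, not a perfect square.
k = 9: 9 + 11 = 20, not a perfect square.
k = 16: 16 + 11 = 27, not a perfect square.
k = 25: 25 = 5² and 25 + 11 = 36 = 6².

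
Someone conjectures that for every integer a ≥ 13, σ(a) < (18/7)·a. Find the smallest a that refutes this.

Check each integer a ≥ 13 in order until the claim fails.
For a = 13, 14, 15, 16, …, 45, 46, 47 the conclusion holds.
a = 48: σ(48) = 124; 124 ≥ 864/7.

a = 48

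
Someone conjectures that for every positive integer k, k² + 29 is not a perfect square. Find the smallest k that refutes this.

Check each positive integer k in order until k² + 29 is a perfect square.
For k = 1, 2, 3, 4, …, 11, 12, 13 the conclusion holds.
k = 14: 14² + 29 = 225 = 15², a perfect square.
Thus k = 14 disproves the claim, and no smaller k works.

k = 14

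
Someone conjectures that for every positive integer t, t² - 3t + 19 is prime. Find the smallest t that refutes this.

t = 18

We need the least positive integer t for which t² - 3t + 19 is not prime.
For t = 1, 2, 3, 4, …, 15, 16, 17 the conclusion holds.
t = 18: t² - 3t + 19 = 289 = 17 × 17, composite.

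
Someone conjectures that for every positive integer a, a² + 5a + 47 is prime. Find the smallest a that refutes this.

A counterexample is any positive integer a such that a² + 5a + 47 is not prime; we check each in order.
For a = 1, 2, 3, 4, …, 35, 36, 37 the conclusion holds.
a = 38: a² + 5a + 47 = 1681 = 41 × 41, composite.
Hence a = 38 is a counterexample.

a = 38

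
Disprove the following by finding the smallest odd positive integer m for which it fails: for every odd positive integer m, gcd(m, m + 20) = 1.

We need the least odd positive integer m for which gcd(m, m + 20) > 1.
For m = 1, 3 the conclusion holds.
m = 5: gcd(5, 25) = 5.
Hence m = 5 is a counterexample.

m = 5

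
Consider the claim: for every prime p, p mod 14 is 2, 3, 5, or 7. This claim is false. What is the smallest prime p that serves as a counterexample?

p = 11

A counterexample is any prime p such that the claim fails; we check each in order.
p = 2: 2 mod 14 = 2.
p = 3: 3 mod 14 = 3.
p = 5: 5 mod 14 = 5.
p = 7: 7 mod 14 = 7.
p = 11: 11 mod 14 = 11 — not in {2, 3, 5, 7}.
Thus p = 11 disproves the claim, and no smaller p works.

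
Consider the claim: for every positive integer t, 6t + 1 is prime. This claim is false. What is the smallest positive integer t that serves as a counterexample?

t = 4

Check each positive integer t in order until 6t + 1 is not prime.
For t = 1, 2, 3 the conclusion holds.
t = 4: 6t + 1 = 25 = 5 × 5, composite.
So t = 4 is the smallest counterexample.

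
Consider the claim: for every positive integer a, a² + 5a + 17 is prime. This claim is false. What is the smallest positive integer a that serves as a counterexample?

We need the least positive integer a for which a² + 5a + 17 is not prime.
a = 1: a² + 5a + 17 = 23, prime.
a = 2: a² + 5a + 17 = 31, prime.
a = 3: a² + 5a + 17 = 41, prime.
a = 4: a² + 5a + 17 = 53, prime.
a = 5: a² + 5a + 17 = 67, prime.
a = 6: a² + 5a + 17 = 83, prime.
a = 7: a² + 5a + 17 = 101, prime.
a = 8: a² + 5a + 17 = 121 = 11 × 11, composite.
So a = 8 is the smallest counterexample.

a = 8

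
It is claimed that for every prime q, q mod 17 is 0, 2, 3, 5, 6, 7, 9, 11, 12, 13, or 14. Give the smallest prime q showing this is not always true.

q = 59

For q = 2, 3, 5, 7, …, 43, 47, 53 the conclusion holds.
q = 59: 59 mod 17 = 8 — not in {0, 2, 3, 5, 6, 7, 9, 11, 12, 13, 14}.
Thus q = 59 disproves the claim, and no smaller q works.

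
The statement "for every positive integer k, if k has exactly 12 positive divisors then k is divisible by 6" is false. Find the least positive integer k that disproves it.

k = 140

k = 60: τ(60) = 12; 60 mod 6 = 0.
k = 72: τ(72) = 12; 72 mod 6 = 0.
k = 84: τ(84) = 12; 84 mod 6 = 0.
k = 90: τ(90) = 12; 90 mod 6 = 0.
k = 96: τ(96) = 12; 96 mod 6 = 0.
k = 108: τ(108) = 12; 108 mod 6 = 0.
k = 126: τ(126) = 12; 126 mod 6 = 0.
k = 132: τ(132) = 12; 132 mod 6 = 0.
k = 140: τ(140) = 12; 140 mod 6 = 2.
Thus k = 140 disproves the claim, and no smaller k works.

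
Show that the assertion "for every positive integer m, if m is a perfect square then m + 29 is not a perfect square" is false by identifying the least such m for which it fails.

We need the least positive integer m for which m is a perfect square but m + 29 is a perfect square.
The first 13 eligible values, up to m = 169, all satisfy the conclusion.
m = 196: 196 = 14² and 196 + 29 = 225 = 15².
Hence m = 196 is a counterexample.

m = 196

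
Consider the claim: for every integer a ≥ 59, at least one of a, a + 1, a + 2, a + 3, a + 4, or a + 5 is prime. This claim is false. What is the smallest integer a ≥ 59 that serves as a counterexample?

a = 90

Check each integer a ≥ 59 in order until a, a + 1, a + 2, a + 3, a + 4, a + 5 are all composite.
For a = 59, 60, 61, 62, …, 87, 88, 89 the conclusion holds.
a = 90: 90 = 2 × 45; 91 = 7 × 13; 92 = 2 × 46; 93 = 3 × 31; 94 = 2 × 47; 95 = 5 × 19 — all composite.
So a = 90 is the smallest counterexample.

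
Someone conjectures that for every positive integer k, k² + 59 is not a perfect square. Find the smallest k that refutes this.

k = 29

For k = 1, 2, 3, 4, …, 26, 27, 28 the conclusion holds.
k = 29: 29² + 59 = 900 = 30², a perfect square.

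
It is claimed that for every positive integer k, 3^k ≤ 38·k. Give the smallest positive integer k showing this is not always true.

k = 5

k = 1: 3^k = 3 and 38·k = 38, so 3 ≤ 38.
k = 2: 3^k = 9 and 38·k = 76, so 9 ≤ 76.
k = 3: 3^k = 27 and 38·k = 114, so 27 ≤ 114.
k = 4: 3^k = 81 and 38·k = 152, so 81 ≤ 152.
k = 5: 3^k = 243 and 38·k = 190, so 243 > 190.
Hence k = 5 is a counterexample.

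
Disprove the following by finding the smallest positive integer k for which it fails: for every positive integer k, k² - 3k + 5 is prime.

For k = 1, 2, 3 the conclusion holds.
k = 4: k² - 3k + 5 = 9 = 3 × 3, composite.

k = 4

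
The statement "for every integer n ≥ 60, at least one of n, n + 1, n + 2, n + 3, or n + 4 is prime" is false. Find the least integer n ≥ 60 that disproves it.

For n = 60, 61 the conclusion holds.
n = 62: 62 = 2 × 31; 63 = 3 × 21; 64 = 2 × 32; 65 = 5 × 13; 66 = 2 × 33 — all composite.

n = 62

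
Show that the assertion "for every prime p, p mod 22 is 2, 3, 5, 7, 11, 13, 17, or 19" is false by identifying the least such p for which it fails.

The first 8 eligible values, up to p = 19, all satisfy the conclusion.
p = 23: 23 mod 22 = 1 — not in {2, 3, 5, 7, 11, 13, 17, 19}.

p = 23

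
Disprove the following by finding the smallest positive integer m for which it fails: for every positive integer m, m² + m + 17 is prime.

m = 16

A counterexample is any positive integer m such that m² + m + 17 is not prime; we check each in order.
The first 15 eligible values, up to m = 15, all satisfy the conclusion.
m = 16: m² + m + 17 = 289 = 17 × 17, composite.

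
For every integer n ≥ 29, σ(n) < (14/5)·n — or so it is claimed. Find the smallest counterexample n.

n = 60

Check each integer n ≥ 29 in order until the claim fails.
For n = 29, 30, 31, 32, …, 57, 58, 59 the conclusion holds.
n = 60: σ(60) = 168; 168 ≥ 168.
So n = 60 is the smallest counterexample.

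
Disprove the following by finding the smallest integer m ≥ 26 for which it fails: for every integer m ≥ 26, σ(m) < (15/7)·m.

m = 26: σ(26) = 42; 42 < 390/7.
m = 27: σ(27) = 40; 40 < 405/7.
m = 28: σ(28) = 56; 56 < 60.
m = 29: σ(29) = 30; 30 < 435/7.
m = 30: σ(30) = 72; 72 ≥ 450/7.
Hence m = 30 is a counterexample.

m = 30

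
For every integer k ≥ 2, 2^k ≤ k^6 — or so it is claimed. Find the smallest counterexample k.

We need the least integer k ≥ 2 for which 2^k > k^6.
For k = 2, 3, 4, 5, …, 27, 28, 29 the conclusion holds.
k = 30: 2^k = 1073741824 and k^6 = 729000000, so 1073741824 > 729000000.
Thus k = 30 disproves the claim, and no smaller k works.

k = 30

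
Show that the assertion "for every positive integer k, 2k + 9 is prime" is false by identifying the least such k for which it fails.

k = 3

Check each positive integer k in order until 2k + 9 is not prime.
k = 1: 2k + 9 = 11, prime.
k = 2: 2k + 9 = 13, prime.
k = 3: 2k + 9 = 15 = 3 × 5, composite.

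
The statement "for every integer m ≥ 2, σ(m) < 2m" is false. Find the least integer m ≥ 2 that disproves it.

m = 6

Check each integer m ≥ 2 in order until the claim fails.
For m = 2, 3, 4, 5 the conclusion holds.
m = 6: σ(6) = 12; 12 ≥ 12.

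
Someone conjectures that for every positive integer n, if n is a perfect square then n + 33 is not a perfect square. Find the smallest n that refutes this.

Check each positive integer n in order until n is a perfect square but n + 33 is a perfect square.
For n = 1, 4, 9 the conclusion holds.
n = 16: 16 = 4² and 16 + 33 = 49 = 7².
Thus n = 16 disproves the claim, and no smaller n works.

n = 16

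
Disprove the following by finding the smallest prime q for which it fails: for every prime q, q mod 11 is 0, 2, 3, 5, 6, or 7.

A counterexample is any prime q such that the claim fails; we check each in order.
For q = 2, 3, 5, 7, 11, 13, 17 the conclusion holds.
q = 19: 19 mod 11 = 8 — not in {0, 2, 3, 5, 6, 7}.
So q = 19 is the smallest counterexample.

q = 19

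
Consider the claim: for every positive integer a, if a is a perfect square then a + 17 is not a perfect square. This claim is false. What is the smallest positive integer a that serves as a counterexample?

Check each positive integer a in order until a is a perfect square but a + 17 is a perfect square.
The first 7 eligible values, up to a = 49, all satisfy the conclusion.
a = 64: 64 = 8² and 64 + 17 = 81 = 9².

a = 64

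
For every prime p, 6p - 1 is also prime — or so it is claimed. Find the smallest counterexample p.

p = 11

A counterexample is any prime p such that 6p - 1 is not prime; we check each in order.
For p = 2, 3, 5, 7 the conclusion holds.
p = 11: 6p - 1 = 65 = 5 × 13, not prime.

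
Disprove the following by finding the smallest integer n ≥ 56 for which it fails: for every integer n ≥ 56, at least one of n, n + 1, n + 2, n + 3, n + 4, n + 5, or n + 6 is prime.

A counterexample is any integer n ≥ 56 such that n, n + 1, n + 2, n + 3, n + 4, n + 5, n + 6 are all composite; we check each in order.
For n = 56, 57, 58, 59, …, 87, 88, 89 the conclusion holds.
n = 90: 90 = 2 × 45; 91 = 7 × 13; 92 = 2 × 46; 93 = 3 × 31; 94 = 2 × 47; 95 = 5 × 19; 96 = 2 × 48 — all composite.

n = 90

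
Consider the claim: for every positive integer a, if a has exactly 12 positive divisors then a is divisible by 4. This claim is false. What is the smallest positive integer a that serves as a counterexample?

a = 90

Check each positive integer a in order until a has exactly 12 positive divisors but a is not divisible by 4.
For a = 60, 72, 84 the conclusion holds.
a = 90: τ(90) = 12; 90 mod 4 = 2.
So a = 90 is the smallest counterexample.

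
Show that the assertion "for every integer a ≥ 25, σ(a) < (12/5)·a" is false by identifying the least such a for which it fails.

We need the least integer a ≥ 25 for which the claim fails.
a = 25: σ(25) = 31; 31 < 60.
a = 26: σ(26) = 42; 42 < 312/5.
a = 27: σ(27) = 40; 40 < 324/5.
a = 28: σ(28) = 56; 56 < 336/5.
a = 29: σ(29) = 30; 30 < 348/5.
a = 30: σ(30) = 72; 72 ≥ 72.

a = 30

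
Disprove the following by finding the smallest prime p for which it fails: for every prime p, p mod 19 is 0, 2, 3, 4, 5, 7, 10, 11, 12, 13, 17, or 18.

A counterexample is any prime p such that the claim fails; we check each in order.
For p = 2, 3, 5, 7, …, 37, 41, 43 the conclusion holds.
p = 47: 47 mod 19 = 9 — not in {0, 2, 3, 4, 5, 7, 10, 11, 12, 13, 17, 18}.

p = 47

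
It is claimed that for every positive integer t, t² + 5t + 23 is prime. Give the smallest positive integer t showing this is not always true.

We need the least positive integer t for which t² + 5t + 23 is not prime.
The first 13 eligible values, up to t = 13, all satisfy the conclusion.
t = 14: t² + 5t + 23 = 289 = 17 × 17, composite.

t = 14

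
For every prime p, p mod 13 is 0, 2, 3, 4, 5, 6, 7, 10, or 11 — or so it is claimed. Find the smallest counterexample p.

For p = 2, 3, 5, 7, …, 37, 41, 43 the conclusion holds.
p = 47: 47 mod 13 = 8 — not in {0, 2, 3, 4, 5, 6, 7, 10, 11}.
Hence p = 47 is a counterexample.

p = 47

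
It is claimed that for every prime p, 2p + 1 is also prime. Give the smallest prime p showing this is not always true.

p = 7

p = 2: 2p + 1 = 5, prime.
p = 3: 2p + 1 = 7, prime.
p = 5: 2p + 1 = 11, prime.
p = 7: 2p + 1 = 15 = 3 × 5, not prime.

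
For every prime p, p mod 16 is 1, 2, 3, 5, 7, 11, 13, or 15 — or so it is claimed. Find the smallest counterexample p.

p = 41

A counterexample is any prime p such that the claim fails; we check each in order.
The first 12 eligible values, up to p = 37, all satisfy the conclusion.
p = 41: 41 mod 16 = 9 — not in {1, 2, 3, 5, 7, 11, 13, 15}.
So p = 41 is the smallest counterexample.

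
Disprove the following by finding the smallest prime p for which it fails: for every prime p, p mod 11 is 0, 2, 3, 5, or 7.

p = 17

A counterexample is any prime p such that the claim fails; we check each in order.
For p = 2, 3, 5, 7, 11, 13 the conclusion holds.
p = 17: 17 mod 11 = 6 — not in {0, 2, 3, 5, 7}.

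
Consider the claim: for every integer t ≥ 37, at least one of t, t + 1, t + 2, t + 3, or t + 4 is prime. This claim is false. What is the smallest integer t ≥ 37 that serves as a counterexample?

t = 48

Check each integer t ≥ 37 in order until t, t + 1, t + 2, t + 3, t + 4 are all composite.
For t = 37, 38, 39, 40, …, 45, 46, 47 the conclusion holds.
t = 48: 48 = 2 × 24; 49 = 7 × 7; 50 = 2 × 25; 51 = 3 × 17; 52 = 2 × 26 — all composite.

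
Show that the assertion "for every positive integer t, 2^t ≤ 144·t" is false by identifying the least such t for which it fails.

t = 11

We need the least positive integer t for which 2^t > 144·t.
The first 10 eligible values, up to t = 10, all satisfy the conclusion.
t = 11: 2^t = 2048 and 144·t = 1584, so 2048 > 1584.
Thus t = 11 disproves the claim, and no smaller t works.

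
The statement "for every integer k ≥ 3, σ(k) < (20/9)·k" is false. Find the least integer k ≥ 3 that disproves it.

For k = 3, 4, 5, 6, 7, 8, 9, 10, 11 the conclusion holds.
k = 12: σ(12) = 28; 28 ≥ 80/3.
So k = 12 is the smallest counterexample.

k = 12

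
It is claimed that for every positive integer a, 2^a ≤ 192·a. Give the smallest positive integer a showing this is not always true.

We need the least positive integer a for which 2^a > 192·a.
For a = 1, 2, 3, 4, …, 9, 10, 11 the conclusion holds.
a = 12: 2^a = 4096 and 192·a = 2304, so 4096 > 2304.
Thus a = 12 disproves the claim, and no smaller a works.

a = 12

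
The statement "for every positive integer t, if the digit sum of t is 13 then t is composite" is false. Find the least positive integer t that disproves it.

t = 67

Check each positive integer t in order until the digit sum of t is 13 but t is prime.
t = 49: digit sum 13; 49 is composite.
t = 58: digit sum 13; 58 is composite.
t = 67: digit sum 13; 67 is prime, not composite.
Thus t = 67 disproves the claim, and no smaller t works.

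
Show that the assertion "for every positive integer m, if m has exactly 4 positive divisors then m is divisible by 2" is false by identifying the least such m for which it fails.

m = 15

The first 4 eligible values, up to m = 14, all satisfy the conclusion.
m = 15: τ(15) = 4; 15 mod 2 = 1.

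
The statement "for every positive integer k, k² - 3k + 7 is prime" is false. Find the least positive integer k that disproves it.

We need the least positive integer k for which k² - 3k + 7 is not prime.
For k = 1, 2, 3, 4, 5 the conclusion holds.
k = 6: k² - 3k + 7 = 25 = 5 × 5, composite.
Hence k = 6 is a counterexample.

k = 6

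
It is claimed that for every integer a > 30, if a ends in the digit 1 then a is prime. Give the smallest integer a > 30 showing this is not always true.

a = 51

We need the least integer a > 30 for which a ends in the digit 1 but a is not prime.
For a = 31, 41 the conclusion holds.
a = 51: 51 ends in 1; 51 = 3 × 17, composite.
So a = 51 is the smallest counterexample.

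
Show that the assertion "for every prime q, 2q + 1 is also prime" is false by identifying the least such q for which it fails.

q = 7

q = 2: 2q + 1 = 5, prime.
q = 3: 2q + 1 = 7, prime.
q = 5: 2q + 1 = 11, prime.
q = 7: 2q + 1 = 15 = 3 × 5, not prime.
Thus q = 7 disproves the claim, and no smaller q works.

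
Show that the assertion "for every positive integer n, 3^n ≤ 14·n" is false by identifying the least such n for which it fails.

n = 4

A counterexample is any positive integer n such that 3^n > 14·n; we check each in order.
n = 1: 3^n = 3 and 14·n = 14, so 3 ≤ 14.
n = 2: 3^n = 9 and 14·n = 28, so 9 ≤ 28.
n = 3: 3^n = 27 and 14·n = 42, so 27 ≤ 42.
n = 4: 3^n = 81 and 14·n = 56, so 81 > 56.
Hence n = 4 is a counterexample.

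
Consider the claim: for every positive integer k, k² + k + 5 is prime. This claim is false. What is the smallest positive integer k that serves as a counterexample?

k = 4

Check each positive integer k in order until k² + k + 5 is not prime.
k = 1: k² + k + 5 = 7, prime.
k = 2: k² + k + 5 = 11, prime.
k = 3: k² + k + 5 = 17, prime.
k = 4: k² + k + 5 = 25 = 5 × 5, composite.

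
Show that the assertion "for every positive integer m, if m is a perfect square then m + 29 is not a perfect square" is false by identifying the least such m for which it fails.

m = 196

Check each positive integer m in order until m is a perfect square but m + 29 is a perfect square.
The first 13 eligible values, up to m = 169, all satisfy the conclusion.
m = 196: 196 = 14² and 196 + 29 = 225 = 15².
Thus m = 196 disproves the claim, and no smaller m works.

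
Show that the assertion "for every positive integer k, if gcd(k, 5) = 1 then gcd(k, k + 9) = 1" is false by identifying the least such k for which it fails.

k = 3

Check each positive integer k in order until gcd(k, 5) = 1 but gcd(k, k + 9) > 1.
For k = 1, 2 the conclusion holds.
k = 3: gcd(3, 12) = 3.
Hence k = 3 is a counterexample.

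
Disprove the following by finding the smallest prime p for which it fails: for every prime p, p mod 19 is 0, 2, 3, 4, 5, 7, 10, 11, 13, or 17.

Check each prime p in order until the claim fails.
For p = 2, 3, 5, 7, 11, 13, 17, 19, 23, 29 the conclusion holds.
p = 31: 31 mod 19 = 12 — not in {0, 2, 3, 4, 5, 7, 10, 11, 13, 17}.

p = 31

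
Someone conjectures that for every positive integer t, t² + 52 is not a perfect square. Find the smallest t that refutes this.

t = 12

A counterexample is any positive integer t such that t² + 52 is a perfect square; we check each in order.
For t = 1, 2, 3, 4, …, 9, 10, 11 the conclusion holds.
t = 12: 12² + 52 = 196 = 14², a perfect square.
So t = 12 is the smallest counterexample.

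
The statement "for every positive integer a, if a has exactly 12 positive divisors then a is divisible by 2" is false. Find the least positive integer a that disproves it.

a = 315

The first 24 eligible values, up to a = 308, all satisfy the conclusion.
a = 315: τ(315) = 12; 315 mod 2 = 1.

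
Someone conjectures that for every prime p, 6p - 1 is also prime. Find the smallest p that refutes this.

p = 11

Check each prime p in order until 6p - 1 is not prime.
The first 4 eligible values, up to p = 7, all satisfy the conclusion.
p = 11: 6p - 1 = 65 = 5 × 13, not prime.
Hence p = 11 is a counterexample.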